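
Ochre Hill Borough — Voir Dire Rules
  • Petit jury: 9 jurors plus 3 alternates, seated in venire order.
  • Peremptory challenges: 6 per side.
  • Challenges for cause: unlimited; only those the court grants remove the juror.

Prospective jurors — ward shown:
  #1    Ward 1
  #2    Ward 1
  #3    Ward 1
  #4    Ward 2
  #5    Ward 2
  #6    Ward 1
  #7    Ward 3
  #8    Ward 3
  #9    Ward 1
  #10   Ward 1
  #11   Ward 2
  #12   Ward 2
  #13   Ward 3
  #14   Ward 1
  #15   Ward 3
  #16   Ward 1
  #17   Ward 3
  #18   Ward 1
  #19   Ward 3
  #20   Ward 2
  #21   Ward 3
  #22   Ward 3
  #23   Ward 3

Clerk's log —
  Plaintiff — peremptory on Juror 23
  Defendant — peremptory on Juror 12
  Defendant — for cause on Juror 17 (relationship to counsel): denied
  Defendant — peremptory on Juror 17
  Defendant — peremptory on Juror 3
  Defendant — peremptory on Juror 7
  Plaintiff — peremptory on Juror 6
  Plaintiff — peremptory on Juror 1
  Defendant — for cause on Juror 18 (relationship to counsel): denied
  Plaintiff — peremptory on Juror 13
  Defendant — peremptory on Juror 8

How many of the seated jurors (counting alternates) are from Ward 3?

Removed: #1, #3, #6, #7, #8, #12, #13, #17, #23.
Seated (12 incl. alternates): #2, #4, #5, #9, #10, #11, #14, #15, #16, #18, #19, #20.
Of those, in Ward 3: #15, #19 → 2.

2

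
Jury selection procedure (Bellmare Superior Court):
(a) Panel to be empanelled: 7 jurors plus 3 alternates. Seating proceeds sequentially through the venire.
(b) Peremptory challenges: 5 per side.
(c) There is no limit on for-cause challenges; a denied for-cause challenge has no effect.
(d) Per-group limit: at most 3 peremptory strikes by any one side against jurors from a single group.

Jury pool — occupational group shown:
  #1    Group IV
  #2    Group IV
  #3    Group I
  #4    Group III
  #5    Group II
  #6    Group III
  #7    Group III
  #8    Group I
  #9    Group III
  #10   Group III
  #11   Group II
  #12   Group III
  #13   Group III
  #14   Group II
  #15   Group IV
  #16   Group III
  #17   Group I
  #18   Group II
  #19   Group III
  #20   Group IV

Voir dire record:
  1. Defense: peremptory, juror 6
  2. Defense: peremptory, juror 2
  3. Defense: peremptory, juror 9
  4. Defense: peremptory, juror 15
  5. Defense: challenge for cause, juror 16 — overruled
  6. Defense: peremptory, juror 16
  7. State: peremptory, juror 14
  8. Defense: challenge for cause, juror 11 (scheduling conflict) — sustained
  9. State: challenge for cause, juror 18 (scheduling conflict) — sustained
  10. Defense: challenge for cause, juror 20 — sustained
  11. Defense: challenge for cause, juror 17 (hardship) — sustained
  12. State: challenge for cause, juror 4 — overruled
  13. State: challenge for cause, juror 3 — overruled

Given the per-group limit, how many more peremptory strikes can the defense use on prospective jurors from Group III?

0

Defense peremptories so far: #6, #2, #9, #15, #16 — 5 of 5 used, 0 left overall.
Against Group III: #6, #9, #16 — 3 used; per-group cap 3 leaves 0.
Binding limit: min(0, 0) = 0.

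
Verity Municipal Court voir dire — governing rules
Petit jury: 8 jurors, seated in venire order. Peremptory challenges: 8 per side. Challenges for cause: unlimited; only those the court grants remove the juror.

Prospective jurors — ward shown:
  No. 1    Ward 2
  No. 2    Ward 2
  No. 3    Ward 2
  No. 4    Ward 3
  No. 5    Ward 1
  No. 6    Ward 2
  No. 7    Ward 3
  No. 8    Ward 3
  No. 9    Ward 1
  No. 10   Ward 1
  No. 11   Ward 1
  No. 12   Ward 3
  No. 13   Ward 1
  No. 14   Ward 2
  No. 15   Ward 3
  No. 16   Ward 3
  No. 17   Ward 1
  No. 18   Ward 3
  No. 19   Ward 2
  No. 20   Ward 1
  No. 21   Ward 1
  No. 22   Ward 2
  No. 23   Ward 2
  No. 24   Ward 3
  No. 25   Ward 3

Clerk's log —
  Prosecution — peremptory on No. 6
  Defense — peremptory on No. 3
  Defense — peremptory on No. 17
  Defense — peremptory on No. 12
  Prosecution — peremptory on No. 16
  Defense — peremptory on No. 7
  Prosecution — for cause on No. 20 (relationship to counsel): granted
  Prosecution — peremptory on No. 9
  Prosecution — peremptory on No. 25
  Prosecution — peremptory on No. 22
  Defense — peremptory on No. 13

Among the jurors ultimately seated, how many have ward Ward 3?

Removed: #3, #6, #7, #9, #12, #13, #16, #17, #20, #22, #25.
Seated jurors 1–8: #1, #2, #4, #5, #8, #10, #11, #14.
Of those, in Ward 3: #4, #8 → 2.

2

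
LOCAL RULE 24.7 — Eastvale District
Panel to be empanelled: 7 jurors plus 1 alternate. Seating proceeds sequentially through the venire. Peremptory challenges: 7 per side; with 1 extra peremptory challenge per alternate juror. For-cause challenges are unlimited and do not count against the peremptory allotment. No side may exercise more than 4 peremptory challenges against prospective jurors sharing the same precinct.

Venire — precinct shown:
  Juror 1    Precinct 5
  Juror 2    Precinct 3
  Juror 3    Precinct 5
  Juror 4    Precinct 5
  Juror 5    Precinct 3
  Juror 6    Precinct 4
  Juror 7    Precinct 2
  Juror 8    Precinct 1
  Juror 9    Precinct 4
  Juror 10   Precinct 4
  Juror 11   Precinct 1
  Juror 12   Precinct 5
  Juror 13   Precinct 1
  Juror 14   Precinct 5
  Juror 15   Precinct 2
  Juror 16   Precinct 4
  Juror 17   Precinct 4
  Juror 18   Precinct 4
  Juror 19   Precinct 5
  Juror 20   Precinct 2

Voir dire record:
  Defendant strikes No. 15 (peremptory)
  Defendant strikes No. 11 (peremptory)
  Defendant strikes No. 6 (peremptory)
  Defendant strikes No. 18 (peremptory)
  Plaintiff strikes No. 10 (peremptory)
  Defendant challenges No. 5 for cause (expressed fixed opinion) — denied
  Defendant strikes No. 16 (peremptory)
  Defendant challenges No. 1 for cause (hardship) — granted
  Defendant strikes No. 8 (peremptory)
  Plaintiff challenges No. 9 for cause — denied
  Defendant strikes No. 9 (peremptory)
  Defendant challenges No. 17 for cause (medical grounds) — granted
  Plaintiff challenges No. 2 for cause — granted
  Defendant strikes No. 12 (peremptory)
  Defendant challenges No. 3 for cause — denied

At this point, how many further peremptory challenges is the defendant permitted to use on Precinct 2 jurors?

0

Defendant peremptories so far: #15, #11, #6, #18, #16, #8, #9, #12 — 8 of 8 used, 0 left overall.
Against Precinct 2: #15 — 1 used; per-precinct cap 4 leaves 3.
Binding limit: min(0, 3) = 0.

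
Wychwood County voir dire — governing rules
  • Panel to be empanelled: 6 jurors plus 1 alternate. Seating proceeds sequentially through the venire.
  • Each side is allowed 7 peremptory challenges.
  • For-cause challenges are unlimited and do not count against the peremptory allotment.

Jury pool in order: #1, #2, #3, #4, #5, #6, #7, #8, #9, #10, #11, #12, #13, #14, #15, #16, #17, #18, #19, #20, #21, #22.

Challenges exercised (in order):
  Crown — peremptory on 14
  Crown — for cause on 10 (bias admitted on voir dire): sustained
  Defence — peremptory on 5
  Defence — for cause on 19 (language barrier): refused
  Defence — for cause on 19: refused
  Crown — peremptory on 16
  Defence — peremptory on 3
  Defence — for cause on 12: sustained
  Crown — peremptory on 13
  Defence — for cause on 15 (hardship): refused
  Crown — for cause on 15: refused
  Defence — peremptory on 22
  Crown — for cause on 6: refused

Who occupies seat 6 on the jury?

8

Removed: #3, #5, #10, #12, #13, #14, #16, #22. (#6, #15, #19 stay — for-cause denied.)
Seating in order: seats 1–6 → #1, #2, #4, #6, #7, #8; alternates → #9.
So seat 6 is #8.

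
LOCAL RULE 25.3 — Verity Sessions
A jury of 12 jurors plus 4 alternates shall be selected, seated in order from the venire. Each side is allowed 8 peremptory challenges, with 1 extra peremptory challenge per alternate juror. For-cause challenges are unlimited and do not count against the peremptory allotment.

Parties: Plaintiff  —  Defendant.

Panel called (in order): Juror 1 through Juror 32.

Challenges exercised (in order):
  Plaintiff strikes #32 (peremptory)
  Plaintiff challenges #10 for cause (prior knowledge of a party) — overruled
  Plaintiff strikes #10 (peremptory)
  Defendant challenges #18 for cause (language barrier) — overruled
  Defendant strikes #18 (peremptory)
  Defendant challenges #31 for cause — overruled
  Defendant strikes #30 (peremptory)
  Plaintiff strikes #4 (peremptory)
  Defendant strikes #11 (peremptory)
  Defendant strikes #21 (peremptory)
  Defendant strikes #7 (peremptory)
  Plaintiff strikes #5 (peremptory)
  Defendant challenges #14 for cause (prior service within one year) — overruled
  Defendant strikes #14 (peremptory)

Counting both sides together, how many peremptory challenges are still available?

14

Plaintiff allotment: 8 base + 1 × 4 alternates = 12. Defendant allotment: 8 base + 1 × 4 alternates = 12.
Plaintiff peremptories used: #32, #10, #4, #5 — 4 (the for-cause on #10 doesn't count).
Defendant peremptories used: #18, #30, #11, #21, #7, #14 — 6 (for-cause on #18, #31, #14 don't count).
Remaining: (12 − 4) + (12 − 6) = 14.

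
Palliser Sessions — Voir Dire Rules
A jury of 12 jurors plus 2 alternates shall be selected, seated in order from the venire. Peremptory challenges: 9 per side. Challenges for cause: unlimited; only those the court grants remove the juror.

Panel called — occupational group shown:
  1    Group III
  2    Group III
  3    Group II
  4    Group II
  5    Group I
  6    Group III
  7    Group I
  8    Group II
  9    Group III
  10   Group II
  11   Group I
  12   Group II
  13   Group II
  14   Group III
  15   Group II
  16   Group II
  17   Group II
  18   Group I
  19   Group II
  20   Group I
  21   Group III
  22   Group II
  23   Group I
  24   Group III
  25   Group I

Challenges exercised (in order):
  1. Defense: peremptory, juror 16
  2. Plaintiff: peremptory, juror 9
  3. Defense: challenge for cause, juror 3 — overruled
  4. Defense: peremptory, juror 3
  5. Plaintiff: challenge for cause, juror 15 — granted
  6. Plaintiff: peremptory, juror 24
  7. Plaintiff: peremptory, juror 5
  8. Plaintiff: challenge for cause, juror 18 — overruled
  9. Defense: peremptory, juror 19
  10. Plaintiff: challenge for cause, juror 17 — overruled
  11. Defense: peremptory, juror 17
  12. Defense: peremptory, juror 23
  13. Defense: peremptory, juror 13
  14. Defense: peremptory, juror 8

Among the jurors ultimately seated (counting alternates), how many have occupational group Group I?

5

Removed: #3, #5, #8, #9, #13, #15, #16, #17, #19, #23, #24.
Seated (14 incl. alternates): #1, #2, #4, #6, #7, #10, #11, #12, #14, #18, #20, #21, #22, #25.
Of those, in Group I: #7, #11, #18, #20, #25 → 5.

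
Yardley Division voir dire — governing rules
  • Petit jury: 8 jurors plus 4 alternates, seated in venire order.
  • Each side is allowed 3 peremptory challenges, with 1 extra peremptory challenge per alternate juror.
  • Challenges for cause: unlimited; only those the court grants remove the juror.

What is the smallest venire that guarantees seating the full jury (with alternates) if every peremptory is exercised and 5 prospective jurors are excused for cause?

Seats to fill: 8 + 4 alternates = 12.
Peremptories: 3 + 1×4 = 7 per side × 2 sides = 14.
For-cause removals: 5.
Minimum venire: 12 + 14 + 5 = 31.

31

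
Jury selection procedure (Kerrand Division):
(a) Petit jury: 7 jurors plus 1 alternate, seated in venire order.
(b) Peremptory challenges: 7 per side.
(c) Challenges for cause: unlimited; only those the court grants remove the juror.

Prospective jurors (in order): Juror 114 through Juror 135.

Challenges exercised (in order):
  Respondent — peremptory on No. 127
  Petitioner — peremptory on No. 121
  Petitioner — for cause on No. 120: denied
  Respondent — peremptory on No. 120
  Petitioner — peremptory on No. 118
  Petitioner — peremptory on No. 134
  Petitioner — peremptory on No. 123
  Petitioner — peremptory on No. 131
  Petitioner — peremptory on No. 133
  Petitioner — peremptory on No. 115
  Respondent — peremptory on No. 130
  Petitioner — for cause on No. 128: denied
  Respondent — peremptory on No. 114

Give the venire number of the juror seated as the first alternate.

Removed: #114, #115, #118, #120, #121, #123, #127, #130, #131, #133, #134. (#128 stays — for-cause denied.)
Filling seats in venire order through position 8: #116, #117, #119, #122, #124, #125, #126, #128.
So alternate 1 is #128.

128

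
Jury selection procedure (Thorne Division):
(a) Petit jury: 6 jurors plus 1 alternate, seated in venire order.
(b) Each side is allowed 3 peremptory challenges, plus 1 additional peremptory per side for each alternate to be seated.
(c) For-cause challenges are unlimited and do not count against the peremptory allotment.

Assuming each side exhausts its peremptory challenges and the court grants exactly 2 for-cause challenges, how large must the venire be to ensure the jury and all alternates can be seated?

17

Seats to fill: 6 + 1 alternates = 7.
Peremptories: 3 + 1×1 = 4 per side × 2 sides = 8.
For-cause removals: 2.
Minimum venire: 7 + 8 + 2 = 17.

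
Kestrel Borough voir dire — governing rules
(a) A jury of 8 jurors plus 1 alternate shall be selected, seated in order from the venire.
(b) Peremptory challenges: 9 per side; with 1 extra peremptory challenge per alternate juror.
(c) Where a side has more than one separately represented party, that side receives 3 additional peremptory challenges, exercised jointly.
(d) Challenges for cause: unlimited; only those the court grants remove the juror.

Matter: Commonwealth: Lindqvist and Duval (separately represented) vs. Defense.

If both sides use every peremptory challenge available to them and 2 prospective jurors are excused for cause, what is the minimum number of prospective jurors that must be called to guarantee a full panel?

34

Seats to fill: 8 + 1 alternates = 9.
Peremptories — Commonwealth: 9 + 1×1 + 3 = 13; Defense: 9 + 1×1 = 10; total 23.
For-cause removals: 2.
Minimum venire: 9 + 23 + 2 = 34.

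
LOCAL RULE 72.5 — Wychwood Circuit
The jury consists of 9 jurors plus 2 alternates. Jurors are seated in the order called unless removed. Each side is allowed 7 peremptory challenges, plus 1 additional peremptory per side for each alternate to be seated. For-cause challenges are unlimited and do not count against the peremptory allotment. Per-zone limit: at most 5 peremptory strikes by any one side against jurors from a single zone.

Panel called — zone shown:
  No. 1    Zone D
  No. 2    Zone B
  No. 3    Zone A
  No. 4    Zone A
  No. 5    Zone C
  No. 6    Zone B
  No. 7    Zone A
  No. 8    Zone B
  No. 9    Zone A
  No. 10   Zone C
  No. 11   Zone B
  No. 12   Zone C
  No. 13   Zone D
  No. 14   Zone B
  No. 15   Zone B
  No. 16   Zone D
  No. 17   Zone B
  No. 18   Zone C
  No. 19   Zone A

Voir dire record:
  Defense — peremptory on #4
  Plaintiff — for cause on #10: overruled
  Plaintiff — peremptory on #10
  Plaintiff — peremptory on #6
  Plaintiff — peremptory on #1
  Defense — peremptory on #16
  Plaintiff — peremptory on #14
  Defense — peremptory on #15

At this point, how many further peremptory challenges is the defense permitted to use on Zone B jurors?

4

Defense peremptories so far: #4, #16, #15 — 3 of 9 used, 6 left overall.
Against Zone B: #15 — 1 used; per-zone cap 5 leaves 4.
Binding limit: min(6, 4) = 4.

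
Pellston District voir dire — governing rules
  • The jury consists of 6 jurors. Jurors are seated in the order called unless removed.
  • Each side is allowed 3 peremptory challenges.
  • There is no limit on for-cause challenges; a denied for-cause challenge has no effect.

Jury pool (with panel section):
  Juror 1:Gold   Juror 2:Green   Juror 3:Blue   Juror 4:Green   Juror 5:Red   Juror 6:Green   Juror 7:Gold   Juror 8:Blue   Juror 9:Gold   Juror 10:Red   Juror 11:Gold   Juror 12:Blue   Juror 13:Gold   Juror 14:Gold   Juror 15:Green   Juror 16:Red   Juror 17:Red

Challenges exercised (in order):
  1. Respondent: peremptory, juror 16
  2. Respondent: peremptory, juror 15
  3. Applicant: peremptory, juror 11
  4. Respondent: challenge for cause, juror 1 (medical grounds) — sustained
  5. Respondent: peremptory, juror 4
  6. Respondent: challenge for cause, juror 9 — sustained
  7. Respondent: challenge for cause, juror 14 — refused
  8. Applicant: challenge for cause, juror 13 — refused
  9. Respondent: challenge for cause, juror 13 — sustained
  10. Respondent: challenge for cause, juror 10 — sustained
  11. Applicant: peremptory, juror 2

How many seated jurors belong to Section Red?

Removed: #1, #2, #4, #9, #10, #11, #13, #15, #16.
Seated jurors 1–6: #3, #5, #6, #7, #8, #12.
Of those, in Section Red: #5 → 1.

1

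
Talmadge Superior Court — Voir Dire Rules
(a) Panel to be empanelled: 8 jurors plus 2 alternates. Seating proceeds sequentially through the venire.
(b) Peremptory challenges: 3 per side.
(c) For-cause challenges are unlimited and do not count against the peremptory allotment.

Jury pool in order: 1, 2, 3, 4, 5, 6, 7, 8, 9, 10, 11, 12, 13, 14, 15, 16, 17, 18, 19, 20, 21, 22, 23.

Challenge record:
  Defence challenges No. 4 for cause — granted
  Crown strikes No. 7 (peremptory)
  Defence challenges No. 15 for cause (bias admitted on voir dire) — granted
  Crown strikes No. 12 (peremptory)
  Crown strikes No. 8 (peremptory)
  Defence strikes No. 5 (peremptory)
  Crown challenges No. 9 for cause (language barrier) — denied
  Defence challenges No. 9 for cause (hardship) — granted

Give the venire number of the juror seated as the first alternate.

Removed: #4, #5, #7, #8, #9, #12, #15.
Seating in order: seats 1–8 → #1, #2, #3, #6, #10, #11, #13, #14; alternates → #16, #17.
So alternate 1 is #16.

16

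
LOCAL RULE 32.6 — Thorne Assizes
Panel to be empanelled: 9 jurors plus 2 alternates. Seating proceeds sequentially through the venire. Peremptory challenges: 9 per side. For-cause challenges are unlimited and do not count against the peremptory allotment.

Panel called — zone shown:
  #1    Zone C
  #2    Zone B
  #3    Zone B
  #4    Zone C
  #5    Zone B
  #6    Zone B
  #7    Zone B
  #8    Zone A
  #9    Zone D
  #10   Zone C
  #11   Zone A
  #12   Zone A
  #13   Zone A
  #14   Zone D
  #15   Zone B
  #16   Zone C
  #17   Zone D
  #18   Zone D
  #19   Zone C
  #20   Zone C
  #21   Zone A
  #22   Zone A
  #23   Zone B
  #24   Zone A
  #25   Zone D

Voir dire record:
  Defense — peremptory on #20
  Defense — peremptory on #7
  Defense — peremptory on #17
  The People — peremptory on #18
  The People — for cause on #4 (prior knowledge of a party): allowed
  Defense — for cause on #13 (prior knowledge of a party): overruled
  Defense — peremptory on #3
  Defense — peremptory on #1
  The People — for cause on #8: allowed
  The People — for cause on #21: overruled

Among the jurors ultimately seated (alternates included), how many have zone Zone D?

Removed: #1, #3, #4, #7, #8, #17, #18, #20.
Seated (11 incl. alternates): #2, #5, #6, #9, #10, #11, #12, #13, #14, #15, #16.
Of those, in Zone D: #9, #14 → 2.

2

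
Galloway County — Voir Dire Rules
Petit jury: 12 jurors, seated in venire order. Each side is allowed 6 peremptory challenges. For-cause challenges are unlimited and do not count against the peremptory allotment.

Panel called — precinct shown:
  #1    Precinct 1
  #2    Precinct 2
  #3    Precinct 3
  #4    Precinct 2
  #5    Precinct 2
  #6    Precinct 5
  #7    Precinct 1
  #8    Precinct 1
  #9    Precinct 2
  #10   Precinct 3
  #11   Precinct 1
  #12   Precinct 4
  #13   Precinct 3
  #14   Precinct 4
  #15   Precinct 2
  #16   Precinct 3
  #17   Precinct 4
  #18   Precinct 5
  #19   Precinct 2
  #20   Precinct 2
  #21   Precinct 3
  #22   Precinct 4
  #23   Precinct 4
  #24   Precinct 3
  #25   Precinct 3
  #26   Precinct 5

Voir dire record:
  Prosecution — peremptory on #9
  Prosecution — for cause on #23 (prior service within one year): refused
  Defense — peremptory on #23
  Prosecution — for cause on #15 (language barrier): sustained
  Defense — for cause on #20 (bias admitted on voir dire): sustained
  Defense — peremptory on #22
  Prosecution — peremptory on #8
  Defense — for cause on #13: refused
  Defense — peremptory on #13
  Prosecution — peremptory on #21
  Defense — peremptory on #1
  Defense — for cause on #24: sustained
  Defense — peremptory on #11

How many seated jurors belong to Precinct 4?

3

Removed: #1, #8, #9, #11, #13, #15, #20, #21, #22, #23, #24.
Seated jurors 1–12: #2, #3, #4, #5, #6, #7, #10, #12, #14, #16, #17, #18.
Of those, in Precinct 4: #12, #14, #17 → 3.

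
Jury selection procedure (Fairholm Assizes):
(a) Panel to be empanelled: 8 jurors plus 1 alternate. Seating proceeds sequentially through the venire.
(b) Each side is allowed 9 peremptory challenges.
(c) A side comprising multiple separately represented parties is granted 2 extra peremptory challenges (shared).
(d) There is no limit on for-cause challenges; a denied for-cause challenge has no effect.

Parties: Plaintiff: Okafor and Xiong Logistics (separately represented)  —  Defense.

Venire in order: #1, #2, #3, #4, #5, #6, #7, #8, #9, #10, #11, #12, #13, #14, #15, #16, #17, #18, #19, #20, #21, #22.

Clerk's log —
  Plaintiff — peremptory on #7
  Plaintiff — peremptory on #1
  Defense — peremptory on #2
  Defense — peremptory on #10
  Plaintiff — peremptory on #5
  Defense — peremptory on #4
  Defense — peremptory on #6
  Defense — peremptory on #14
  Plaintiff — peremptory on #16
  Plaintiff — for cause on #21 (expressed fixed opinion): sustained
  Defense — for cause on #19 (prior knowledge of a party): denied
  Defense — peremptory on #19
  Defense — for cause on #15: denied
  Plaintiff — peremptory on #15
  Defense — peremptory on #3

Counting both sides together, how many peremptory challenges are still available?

8

Plaintiff allotment: 9 base + 2 multi-party = 11. Defense allotment: 9.
Plaintiff peremptories used: #7, #1, #5, #16, #15 — 5 (the for-cause on #21 doesn't count).
Defense peremptories used: #2, #10, #4, #6, #14, #19, #3 — 7 (for-cause on #19, #15 don't count).
Remaining: (11 − 5) + (9 − 7) = 8.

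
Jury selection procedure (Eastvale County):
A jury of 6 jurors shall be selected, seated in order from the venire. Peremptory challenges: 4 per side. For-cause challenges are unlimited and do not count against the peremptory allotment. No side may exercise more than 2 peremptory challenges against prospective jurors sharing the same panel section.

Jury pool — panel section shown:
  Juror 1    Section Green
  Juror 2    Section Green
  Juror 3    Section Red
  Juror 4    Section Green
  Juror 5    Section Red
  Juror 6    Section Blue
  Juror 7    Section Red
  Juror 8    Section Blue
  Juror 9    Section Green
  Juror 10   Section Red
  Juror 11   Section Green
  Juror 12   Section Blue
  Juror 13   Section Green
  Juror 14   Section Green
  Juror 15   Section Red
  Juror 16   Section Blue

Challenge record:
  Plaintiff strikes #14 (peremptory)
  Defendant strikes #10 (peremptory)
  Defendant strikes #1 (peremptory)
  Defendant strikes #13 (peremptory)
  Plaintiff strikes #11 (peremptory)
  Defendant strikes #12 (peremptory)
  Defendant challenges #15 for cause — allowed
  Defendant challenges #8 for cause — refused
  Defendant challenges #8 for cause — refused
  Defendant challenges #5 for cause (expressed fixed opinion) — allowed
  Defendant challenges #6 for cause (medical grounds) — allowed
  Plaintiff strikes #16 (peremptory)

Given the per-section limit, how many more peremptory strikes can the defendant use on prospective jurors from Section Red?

Defendant peremptories so far: #10, #1, #13, #12 — 4 of 4 used, 0 left overall.
Against Section Red: #10 — 1 used; per-section cap 2 leaves 1.
Binding limit: min(0, 1) = 0.

0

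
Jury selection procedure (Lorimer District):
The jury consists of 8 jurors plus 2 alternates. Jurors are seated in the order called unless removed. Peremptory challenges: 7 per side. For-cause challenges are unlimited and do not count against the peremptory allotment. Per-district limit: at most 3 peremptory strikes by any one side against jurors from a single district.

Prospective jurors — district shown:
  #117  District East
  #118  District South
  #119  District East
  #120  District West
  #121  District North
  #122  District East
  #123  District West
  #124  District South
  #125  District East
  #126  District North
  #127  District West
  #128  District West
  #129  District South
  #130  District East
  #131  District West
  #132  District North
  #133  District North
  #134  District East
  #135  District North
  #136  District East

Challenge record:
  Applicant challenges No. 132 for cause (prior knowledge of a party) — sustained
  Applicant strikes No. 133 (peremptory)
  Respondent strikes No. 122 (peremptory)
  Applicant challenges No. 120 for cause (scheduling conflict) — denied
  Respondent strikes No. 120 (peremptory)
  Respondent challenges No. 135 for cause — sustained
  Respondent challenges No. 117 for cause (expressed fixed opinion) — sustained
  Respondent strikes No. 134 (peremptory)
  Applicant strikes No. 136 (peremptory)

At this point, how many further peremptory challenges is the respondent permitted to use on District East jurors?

1

Respondent peremptories so far: #122, #120, #134 — 3 of 7 used, 4 left overall.
Against District East: #122, #134 — 2 used; per-district cap 3 leaves 1.
Binding limit: min(4, 1) = 1.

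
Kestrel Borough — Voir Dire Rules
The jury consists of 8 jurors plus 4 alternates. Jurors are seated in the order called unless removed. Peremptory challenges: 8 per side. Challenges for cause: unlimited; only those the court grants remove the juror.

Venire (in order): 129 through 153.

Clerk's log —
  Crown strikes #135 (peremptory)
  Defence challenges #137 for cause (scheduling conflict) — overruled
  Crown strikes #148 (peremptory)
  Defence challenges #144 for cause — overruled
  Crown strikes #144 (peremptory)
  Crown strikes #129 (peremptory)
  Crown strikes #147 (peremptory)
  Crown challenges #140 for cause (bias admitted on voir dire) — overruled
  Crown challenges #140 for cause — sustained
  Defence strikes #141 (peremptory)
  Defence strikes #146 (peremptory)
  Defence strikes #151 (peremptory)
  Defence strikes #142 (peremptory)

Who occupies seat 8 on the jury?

138

Removed: #129, #135, #140, #141, #142, #144, #146, #147, #148, #151. (#137 stays — for-cause denied.)
Seating in order: seats 1–8 → #130, #131, #132, #133, #134, #136, #137, #138; alternates → #139, #143, #145, #149.
So seat 8 is #138.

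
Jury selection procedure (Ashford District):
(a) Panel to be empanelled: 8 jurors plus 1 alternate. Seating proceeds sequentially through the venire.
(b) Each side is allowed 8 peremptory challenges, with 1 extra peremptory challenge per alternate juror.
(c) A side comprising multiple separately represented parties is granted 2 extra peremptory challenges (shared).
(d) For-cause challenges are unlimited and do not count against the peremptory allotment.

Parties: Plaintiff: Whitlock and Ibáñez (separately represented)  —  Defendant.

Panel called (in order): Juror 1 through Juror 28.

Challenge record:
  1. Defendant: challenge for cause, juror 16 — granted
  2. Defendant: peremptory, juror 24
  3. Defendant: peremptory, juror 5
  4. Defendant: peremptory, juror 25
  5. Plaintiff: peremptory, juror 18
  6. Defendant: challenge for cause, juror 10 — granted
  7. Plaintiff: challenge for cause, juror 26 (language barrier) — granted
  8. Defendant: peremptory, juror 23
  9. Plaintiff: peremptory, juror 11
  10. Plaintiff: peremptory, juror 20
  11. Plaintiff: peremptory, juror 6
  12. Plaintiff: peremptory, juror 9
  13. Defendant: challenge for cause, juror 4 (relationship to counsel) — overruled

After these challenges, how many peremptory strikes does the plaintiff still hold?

6

Plaintiff allotment: 8 base + 1 × 1 alternate + 2 multi-party = 11.
Plaintiff peremptories used: #18, #11, #20, #6, #9 — 5 (the for-cause on #26 doesn't count).
Remaining: 11 − 5 = 6.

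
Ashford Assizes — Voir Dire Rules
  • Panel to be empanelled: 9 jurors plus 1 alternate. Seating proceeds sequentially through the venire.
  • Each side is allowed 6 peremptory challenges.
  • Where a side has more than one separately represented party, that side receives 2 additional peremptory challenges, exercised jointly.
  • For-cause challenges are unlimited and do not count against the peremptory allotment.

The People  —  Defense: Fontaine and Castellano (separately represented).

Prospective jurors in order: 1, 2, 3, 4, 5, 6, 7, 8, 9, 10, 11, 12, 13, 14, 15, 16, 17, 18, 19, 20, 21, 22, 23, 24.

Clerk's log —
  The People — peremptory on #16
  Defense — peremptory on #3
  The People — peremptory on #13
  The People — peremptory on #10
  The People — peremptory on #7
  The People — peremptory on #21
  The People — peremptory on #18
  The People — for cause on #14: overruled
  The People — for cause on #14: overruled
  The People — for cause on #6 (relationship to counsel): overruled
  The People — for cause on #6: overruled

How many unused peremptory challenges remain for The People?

0

The People allotment: 6.
The People peremptories used: #16, #13, #10, #7, #21, #18 — 6 (for-cause on #14, #14, #6, #6 don't count).
Remaining: 6 − 6 = 0.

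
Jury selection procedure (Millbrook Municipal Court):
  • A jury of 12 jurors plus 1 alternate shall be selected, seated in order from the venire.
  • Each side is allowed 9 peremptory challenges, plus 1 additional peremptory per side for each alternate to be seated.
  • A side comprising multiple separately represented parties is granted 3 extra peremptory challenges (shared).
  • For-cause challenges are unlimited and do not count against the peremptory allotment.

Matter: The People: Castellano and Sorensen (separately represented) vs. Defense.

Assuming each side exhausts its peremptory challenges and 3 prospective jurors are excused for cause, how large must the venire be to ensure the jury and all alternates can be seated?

39

Seats to fill: 12 + 1 alternates = 13.
Peremptories — The People: 9 + 1×1 + 3 = 13; Defense: 9 + 1×1 = 10; total 23.
For-cause removals: 3.
Minimum venire: 13 + 23 + 3 = 39.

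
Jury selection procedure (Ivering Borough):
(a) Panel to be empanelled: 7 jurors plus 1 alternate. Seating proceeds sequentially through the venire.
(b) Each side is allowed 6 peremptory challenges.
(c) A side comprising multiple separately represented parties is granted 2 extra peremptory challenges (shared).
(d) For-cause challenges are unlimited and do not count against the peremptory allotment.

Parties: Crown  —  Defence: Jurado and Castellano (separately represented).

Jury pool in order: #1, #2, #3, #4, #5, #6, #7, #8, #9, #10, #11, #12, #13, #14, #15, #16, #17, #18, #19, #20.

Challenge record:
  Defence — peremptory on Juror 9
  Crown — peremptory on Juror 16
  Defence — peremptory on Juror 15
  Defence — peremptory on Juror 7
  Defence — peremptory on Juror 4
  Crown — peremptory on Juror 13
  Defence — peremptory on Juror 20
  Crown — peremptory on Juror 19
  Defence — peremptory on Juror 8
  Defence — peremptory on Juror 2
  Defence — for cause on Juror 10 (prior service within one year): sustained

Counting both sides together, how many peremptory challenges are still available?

Crown allotment: 6. Defence allotment: 6 base + 2 multi-party = 8.
Crown peremptories used: #16, #13, #19 — 3.
Defence peremptories used: #9, #15, #7, #4, #20, #8, #2 — 7 (the for-cause on #10 doesn't count).
Remaining: (6 − 3) + (8 − 7) = 4.

4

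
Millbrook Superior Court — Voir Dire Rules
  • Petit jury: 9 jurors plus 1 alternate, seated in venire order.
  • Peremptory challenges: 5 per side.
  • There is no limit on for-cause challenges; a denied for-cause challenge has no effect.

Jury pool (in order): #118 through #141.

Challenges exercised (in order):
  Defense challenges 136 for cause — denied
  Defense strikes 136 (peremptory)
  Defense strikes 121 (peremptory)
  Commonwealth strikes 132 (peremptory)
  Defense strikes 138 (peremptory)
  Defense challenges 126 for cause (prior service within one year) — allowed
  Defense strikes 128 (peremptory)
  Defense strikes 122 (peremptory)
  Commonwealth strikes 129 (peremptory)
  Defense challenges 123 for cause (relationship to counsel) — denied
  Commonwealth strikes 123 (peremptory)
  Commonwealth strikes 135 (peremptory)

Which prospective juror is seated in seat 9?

Removed: #121, #122, #123, #126, #128, #129, #132, #135, #136, #138.
Seating in order: seats 1–9 → #118, #119, #120, #124, #125, #127, #130, #131, #133; alternates → #134.
So seat 9 is #133.

133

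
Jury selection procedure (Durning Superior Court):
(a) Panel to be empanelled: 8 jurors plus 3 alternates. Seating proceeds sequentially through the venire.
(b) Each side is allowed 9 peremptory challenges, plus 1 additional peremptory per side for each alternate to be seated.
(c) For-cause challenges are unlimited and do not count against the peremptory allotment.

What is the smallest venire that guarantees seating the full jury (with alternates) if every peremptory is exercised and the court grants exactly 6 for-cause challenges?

Seats to fill: 8 + 3 alternates = 11.
Peremptories: 9 + 1×3 = 12 per side × 2 sides = 24.
For-cause removals: 6.
Minimum venire: 11 + 24 + 6 = 41.

41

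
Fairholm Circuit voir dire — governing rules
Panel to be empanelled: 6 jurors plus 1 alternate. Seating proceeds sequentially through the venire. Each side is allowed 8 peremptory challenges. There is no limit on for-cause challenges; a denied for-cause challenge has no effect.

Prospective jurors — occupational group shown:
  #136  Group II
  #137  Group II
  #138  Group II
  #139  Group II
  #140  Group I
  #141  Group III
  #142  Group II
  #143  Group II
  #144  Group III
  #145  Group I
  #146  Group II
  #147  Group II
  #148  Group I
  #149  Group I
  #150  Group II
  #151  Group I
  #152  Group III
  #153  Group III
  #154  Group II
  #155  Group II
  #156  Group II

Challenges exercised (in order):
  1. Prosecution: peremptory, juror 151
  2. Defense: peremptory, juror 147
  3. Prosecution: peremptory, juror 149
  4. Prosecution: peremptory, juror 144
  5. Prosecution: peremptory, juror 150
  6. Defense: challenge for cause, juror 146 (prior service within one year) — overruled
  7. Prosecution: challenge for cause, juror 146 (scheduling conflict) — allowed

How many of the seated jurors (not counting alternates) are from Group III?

Removed: #144, #146, #147, #149, #150, #151.
Seated jurors 1–6: #136, #137, #138, #139, #140, #141 (alternates #142 not counted).
Of those, in Group III: #141 → 1.

1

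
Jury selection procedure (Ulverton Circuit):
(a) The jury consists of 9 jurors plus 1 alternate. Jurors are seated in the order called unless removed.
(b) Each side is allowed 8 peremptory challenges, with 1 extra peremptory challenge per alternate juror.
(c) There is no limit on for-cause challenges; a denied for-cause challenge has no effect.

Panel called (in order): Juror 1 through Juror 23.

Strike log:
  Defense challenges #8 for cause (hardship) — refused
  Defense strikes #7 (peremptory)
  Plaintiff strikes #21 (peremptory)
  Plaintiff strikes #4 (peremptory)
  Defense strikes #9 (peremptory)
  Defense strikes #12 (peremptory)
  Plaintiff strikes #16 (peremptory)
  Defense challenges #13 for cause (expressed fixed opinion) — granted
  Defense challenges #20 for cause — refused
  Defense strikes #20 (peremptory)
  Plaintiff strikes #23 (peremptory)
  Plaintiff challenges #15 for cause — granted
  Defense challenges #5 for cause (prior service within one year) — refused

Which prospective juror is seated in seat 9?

Removed: #4, #7, #9, #12, #13, #15, #16, #20, #21, #23. (#5, #8 stay — for-cause denied.)
Seating in order: seats 1–9 → #1, #2, #3, #5, #6, #8, #10, #11, #14; alternates → #17.
So seat 9 is #14.

14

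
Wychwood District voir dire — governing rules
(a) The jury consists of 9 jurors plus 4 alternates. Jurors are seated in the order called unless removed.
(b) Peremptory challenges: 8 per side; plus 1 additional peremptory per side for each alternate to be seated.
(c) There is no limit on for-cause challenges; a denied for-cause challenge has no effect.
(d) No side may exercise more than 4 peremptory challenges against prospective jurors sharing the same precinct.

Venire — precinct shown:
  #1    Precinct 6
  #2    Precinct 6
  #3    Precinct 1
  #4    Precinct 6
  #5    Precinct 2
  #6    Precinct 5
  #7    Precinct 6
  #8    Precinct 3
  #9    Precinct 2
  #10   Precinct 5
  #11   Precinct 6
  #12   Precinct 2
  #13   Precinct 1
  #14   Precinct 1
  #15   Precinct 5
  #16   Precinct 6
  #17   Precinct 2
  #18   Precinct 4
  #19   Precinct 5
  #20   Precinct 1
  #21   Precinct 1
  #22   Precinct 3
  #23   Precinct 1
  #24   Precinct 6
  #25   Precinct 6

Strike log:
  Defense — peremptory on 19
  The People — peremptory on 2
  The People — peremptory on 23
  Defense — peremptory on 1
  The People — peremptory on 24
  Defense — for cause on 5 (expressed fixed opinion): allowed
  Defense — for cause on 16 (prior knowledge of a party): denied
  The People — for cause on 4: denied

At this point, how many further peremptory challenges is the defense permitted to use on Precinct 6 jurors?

3

Defense peremptories so far: #19, #1 — 2 of 12 used, 10 left overall.
Against Precinct 6: #1 — 1 used; per-precinct cap 4 leaves 3.
Binding limit: min(10, 3) = 3.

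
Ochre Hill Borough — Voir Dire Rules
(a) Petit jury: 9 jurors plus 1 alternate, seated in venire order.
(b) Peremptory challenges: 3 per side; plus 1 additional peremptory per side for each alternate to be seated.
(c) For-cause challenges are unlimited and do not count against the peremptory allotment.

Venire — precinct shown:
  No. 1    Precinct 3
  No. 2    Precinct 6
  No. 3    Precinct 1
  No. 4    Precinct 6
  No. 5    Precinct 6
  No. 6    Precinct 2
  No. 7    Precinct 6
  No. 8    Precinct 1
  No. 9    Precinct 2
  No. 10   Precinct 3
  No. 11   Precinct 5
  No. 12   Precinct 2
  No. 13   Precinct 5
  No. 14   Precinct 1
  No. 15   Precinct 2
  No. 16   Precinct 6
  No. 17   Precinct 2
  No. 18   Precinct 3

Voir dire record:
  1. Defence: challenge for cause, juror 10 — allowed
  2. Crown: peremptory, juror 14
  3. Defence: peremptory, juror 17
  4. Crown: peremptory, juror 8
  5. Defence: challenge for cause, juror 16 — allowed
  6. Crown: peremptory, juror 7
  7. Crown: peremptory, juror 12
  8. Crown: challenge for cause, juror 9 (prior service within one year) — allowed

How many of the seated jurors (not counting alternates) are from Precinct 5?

Removed: #7, #8, #9, #10, #12, #14, #16, #17.
Seated jurors 1–9: #1, #2, #3, #4, #5, #6, #11, #13, #15 (alternates #18 not counted).
Of those, in Precinct 5: #11, #13 → 2.

2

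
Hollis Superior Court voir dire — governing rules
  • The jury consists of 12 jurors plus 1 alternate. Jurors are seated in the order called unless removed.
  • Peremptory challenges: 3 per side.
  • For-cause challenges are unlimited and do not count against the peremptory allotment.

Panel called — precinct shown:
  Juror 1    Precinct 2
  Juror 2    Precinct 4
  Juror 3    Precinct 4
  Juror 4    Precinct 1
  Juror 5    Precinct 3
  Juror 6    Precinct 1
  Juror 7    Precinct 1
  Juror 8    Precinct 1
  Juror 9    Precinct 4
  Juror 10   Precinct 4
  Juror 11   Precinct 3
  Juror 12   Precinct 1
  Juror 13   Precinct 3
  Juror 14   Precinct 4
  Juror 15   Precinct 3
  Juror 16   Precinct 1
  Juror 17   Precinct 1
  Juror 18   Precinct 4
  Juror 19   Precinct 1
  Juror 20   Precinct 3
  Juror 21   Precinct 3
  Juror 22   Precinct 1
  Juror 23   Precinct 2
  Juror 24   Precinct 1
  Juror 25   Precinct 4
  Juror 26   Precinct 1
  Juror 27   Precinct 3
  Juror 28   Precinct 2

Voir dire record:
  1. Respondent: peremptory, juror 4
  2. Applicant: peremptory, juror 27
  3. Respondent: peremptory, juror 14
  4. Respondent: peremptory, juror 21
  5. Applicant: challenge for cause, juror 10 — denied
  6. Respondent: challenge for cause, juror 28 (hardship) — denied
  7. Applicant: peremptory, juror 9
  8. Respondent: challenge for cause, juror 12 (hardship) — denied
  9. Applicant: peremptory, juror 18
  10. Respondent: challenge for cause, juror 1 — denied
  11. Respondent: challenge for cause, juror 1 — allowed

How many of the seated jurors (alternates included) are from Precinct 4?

3

Removed: #1, #4, #9, #14, #18, #21, #27.
Seated (13 incl. alternates): #2, #3, #5, #6, #7, #8, #10, #11, #12, #13, #15, #16, #17.
Of those, in Precinct 4: #2, #3, #10 → 3.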